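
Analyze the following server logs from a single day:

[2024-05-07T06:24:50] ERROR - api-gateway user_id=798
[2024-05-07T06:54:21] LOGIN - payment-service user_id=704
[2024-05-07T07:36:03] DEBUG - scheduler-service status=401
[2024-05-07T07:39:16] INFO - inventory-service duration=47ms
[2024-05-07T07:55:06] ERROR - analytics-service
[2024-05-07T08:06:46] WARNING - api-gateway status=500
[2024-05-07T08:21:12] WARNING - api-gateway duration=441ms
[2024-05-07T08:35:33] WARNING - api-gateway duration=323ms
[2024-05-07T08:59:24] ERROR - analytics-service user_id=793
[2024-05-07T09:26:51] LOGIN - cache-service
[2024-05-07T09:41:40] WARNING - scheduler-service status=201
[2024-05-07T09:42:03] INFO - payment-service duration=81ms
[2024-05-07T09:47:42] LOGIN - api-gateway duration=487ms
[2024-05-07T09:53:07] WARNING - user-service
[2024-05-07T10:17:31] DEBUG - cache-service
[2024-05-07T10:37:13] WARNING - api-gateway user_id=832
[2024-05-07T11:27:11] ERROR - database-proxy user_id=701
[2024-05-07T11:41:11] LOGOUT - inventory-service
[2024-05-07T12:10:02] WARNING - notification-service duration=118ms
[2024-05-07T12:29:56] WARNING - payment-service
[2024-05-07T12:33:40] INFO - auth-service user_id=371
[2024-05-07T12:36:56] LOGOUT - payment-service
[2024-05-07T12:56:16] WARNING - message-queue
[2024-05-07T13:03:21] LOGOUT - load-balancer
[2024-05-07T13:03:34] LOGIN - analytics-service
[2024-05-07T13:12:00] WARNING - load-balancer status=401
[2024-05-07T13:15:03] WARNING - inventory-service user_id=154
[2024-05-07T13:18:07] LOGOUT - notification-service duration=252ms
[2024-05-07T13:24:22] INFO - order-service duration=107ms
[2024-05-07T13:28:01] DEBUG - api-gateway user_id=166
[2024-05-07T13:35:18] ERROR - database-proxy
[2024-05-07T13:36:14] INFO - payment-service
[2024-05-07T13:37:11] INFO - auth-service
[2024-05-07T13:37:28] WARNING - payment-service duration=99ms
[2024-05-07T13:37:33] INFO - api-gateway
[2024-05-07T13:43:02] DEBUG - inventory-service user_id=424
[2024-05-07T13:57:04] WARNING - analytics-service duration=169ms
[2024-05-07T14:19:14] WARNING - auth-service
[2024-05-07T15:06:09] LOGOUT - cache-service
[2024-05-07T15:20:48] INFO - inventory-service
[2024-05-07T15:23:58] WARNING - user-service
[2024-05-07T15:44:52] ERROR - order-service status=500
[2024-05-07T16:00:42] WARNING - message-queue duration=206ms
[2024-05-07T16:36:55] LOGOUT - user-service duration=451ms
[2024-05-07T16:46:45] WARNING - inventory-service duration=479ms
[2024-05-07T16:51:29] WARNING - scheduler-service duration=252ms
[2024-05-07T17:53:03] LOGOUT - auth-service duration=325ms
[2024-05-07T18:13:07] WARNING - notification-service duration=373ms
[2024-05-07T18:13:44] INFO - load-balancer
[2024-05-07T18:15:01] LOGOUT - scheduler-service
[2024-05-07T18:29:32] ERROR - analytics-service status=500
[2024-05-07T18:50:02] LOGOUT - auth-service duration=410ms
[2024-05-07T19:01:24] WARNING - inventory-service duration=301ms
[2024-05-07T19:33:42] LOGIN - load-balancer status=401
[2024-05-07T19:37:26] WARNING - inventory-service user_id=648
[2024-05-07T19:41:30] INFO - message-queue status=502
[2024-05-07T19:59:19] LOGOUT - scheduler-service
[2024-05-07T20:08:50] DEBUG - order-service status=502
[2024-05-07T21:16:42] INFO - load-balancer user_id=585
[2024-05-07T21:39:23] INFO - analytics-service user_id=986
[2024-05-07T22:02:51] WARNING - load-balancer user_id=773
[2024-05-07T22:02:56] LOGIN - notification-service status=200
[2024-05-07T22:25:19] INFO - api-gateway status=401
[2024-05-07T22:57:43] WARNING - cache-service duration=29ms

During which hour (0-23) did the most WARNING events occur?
13

To find the peak hour:

1. Group all WARNING events by hour
2. Count events in each hour
3. Find hour with maximum count
4. Peak hour: 13 (with 4 events)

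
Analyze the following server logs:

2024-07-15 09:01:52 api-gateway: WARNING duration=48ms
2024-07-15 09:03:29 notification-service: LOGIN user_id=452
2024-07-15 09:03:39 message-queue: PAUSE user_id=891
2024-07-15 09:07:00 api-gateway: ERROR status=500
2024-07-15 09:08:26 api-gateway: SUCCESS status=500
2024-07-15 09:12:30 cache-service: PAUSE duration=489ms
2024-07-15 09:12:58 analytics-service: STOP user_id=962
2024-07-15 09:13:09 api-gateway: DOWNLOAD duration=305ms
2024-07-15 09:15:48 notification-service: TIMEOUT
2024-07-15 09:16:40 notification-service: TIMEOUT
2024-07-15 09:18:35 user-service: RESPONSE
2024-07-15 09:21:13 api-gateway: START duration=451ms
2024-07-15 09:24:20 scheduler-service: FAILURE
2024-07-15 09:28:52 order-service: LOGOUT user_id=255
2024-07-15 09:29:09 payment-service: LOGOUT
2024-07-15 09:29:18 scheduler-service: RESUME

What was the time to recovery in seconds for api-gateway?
86

To calculate recovery time:

1. Find ERROR event for api-gateway: 2024-07-15 09:07:00
2. Find next SUCCESS event for api-gateway: 2024-07-15 09:08:26
3. Recovery time: 2024-07-15 09:08:26 - 2024-07-15 09:07:00 = 86 seconds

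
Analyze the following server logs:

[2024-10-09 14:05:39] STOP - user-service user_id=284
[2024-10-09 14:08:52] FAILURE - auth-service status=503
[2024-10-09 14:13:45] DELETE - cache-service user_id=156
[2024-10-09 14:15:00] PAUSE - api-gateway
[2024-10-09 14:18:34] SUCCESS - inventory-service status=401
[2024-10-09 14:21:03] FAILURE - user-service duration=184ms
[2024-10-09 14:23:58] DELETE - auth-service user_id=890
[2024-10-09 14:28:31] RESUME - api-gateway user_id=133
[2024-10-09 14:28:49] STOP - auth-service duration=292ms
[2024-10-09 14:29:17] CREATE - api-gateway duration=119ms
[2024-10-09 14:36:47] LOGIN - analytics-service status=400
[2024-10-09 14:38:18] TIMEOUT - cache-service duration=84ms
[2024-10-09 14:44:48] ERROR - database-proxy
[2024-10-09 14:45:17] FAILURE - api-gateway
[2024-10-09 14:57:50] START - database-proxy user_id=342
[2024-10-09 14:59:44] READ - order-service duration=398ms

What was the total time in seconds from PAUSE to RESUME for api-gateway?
811

To calculate state duration:

1. Find PAUSE event for api-gateway: 2024-10-09 14:15:00
2. Find RESUME event for api-gateway: 2024-10-09 14:28:31
3. Calculate duration: 2024-10-09 14:28:31 - 2024-10-09 14:15:00 = 811 seconds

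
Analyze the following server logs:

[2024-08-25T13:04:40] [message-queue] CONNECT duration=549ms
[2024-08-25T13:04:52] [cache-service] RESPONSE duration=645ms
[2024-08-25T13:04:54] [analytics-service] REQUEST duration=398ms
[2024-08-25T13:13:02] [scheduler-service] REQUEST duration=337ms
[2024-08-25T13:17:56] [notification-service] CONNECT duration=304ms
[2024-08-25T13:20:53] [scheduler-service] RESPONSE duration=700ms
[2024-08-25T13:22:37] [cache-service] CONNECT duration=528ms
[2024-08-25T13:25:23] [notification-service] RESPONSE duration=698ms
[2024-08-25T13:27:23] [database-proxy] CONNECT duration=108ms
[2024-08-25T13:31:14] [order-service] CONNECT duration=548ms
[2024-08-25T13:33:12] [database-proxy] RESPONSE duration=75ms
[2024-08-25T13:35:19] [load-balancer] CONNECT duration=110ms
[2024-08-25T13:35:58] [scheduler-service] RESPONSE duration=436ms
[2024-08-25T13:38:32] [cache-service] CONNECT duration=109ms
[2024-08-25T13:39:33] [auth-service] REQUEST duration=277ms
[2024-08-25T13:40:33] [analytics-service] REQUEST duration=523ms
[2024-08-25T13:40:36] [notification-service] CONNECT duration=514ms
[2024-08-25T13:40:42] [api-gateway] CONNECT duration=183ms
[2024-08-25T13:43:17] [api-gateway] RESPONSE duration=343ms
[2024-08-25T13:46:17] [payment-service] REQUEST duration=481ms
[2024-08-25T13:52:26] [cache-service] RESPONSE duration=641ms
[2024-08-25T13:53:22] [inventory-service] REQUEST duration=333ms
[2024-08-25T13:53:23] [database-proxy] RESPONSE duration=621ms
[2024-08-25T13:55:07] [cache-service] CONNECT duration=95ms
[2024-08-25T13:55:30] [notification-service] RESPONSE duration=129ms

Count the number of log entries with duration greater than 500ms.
10

To count timeouts:

1. Threshold: 500ms
2. Extract duration from each log entry
3. Count entries where duration > 500
4. Timeout count: 10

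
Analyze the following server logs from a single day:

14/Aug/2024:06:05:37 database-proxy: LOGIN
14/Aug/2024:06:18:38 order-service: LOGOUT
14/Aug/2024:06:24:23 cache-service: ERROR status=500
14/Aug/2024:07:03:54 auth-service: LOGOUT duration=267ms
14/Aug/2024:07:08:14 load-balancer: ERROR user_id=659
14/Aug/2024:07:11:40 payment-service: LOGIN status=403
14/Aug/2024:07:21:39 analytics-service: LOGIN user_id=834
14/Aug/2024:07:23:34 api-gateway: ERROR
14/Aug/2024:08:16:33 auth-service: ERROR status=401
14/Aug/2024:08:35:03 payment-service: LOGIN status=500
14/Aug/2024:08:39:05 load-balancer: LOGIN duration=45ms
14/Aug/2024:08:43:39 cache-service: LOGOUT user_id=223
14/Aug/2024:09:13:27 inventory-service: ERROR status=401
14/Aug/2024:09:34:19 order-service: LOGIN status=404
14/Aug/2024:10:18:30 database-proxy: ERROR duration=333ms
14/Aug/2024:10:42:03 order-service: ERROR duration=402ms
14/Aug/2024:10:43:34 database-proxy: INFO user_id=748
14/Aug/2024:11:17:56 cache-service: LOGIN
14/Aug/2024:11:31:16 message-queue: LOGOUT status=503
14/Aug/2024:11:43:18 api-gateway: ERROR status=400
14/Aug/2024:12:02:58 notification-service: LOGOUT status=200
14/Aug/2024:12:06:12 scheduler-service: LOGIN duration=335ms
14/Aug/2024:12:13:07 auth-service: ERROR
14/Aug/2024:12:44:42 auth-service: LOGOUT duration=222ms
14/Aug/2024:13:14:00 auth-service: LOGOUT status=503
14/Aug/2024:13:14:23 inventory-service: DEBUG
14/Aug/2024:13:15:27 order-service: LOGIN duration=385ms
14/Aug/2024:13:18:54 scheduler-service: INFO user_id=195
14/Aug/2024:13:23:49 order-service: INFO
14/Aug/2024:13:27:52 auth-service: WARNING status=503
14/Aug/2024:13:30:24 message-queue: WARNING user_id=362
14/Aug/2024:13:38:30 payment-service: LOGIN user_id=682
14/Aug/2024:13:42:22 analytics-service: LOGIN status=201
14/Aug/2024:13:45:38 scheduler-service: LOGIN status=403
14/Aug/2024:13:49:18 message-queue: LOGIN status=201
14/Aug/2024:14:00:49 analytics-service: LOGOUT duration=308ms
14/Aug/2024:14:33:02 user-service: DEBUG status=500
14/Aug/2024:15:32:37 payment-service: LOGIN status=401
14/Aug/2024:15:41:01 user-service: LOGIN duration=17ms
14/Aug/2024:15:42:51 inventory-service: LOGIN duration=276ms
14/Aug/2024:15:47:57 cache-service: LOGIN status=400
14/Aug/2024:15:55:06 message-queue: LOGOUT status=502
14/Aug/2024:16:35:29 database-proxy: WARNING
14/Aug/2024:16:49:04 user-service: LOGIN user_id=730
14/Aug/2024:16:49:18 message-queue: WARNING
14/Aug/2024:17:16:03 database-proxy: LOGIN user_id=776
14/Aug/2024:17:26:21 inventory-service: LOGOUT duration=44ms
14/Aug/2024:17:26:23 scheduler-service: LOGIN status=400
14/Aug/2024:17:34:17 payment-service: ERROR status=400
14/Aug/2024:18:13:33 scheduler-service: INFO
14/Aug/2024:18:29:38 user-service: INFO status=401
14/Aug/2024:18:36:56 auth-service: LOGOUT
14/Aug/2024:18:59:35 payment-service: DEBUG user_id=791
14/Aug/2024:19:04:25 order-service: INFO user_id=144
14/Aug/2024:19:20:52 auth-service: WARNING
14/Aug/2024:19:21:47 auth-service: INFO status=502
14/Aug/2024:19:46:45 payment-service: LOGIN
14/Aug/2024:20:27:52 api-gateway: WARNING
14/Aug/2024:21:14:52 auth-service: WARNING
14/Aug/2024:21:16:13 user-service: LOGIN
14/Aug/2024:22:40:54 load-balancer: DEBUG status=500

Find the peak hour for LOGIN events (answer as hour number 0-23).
13

To find the peak hour:

1. Group all LOGIN events by hour
2. Count events in each hour
3. Find hour with maximum count
4. Peak hour: 13 (with 5 events)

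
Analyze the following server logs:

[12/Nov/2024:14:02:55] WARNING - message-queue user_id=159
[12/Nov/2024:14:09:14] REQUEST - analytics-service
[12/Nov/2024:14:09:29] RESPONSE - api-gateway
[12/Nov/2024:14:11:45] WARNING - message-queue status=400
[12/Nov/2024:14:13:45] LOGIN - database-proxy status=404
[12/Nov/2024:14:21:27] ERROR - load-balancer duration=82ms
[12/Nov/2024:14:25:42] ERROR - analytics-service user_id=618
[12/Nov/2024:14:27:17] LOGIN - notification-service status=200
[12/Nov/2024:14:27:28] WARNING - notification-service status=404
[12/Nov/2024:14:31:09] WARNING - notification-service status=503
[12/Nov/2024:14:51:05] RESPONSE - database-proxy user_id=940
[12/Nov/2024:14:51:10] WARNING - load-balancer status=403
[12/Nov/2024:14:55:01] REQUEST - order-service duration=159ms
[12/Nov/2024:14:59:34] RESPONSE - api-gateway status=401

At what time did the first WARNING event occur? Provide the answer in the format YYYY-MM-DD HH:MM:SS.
2024-11-12 14:02:55

To find the first event:

1. Filter for all WARNING events
2. Sort by timestamp
3. Select the first one
4. Timestamp: 2024-11-12 14:02:55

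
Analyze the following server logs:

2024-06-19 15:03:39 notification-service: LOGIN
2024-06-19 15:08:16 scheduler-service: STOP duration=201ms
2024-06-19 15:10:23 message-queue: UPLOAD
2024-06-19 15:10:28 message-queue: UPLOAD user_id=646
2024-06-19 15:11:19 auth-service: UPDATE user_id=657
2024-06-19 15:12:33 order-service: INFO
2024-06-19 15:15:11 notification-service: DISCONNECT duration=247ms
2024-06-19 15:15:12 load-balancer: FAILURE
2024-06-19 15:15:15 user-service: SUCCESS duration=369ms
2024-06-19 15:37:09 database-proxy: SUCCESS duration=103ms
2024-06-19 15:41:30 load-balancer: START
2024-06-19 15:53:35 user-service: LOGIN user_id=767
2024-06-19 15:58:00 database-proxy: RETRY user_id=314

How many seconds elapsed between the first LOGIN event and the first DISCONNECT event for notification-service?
692

To find the time between events:

1. Locate the first LOGIN event for notification-service: 2024-06-19 15:03:39
2. Locate the first DISCONNECT event for notification-service: 2024-06-19 15:15:11
3. Calculate the difference: 2024-06-19 15:15:11 - 2024-06-19 15:03:39 = 692 seconds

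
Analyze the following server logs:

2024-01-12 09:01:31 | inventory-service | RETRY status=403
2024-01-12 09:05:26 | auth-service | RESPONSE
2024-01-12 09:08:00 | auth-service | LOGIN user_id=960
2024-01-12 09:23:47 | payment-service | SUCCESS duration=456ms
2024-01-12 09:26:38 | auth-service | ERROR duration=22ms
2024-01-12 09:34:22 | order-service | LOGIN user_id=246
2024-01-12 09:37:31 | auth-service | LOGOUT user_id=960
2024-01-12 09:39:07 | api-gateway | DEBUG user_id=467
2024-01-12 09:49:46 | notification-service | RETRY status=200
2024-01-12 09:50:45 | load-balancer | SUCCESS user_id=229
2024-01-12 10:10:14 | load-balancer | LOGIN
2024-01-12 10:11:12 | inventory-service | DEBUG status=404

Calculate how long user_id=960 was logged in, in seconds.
1771

To calculate session duration:

1. Find LOGIN event for user_id=960: 2024-01-12 09:08:00
2. Find LOGOUT event for user_id=960: 2024-01-12 09:37:31
3. Session duration: 2024-01-12 09:37:31 - 2024-01-12 09:08:00 = 1771 seconds (29 minutes)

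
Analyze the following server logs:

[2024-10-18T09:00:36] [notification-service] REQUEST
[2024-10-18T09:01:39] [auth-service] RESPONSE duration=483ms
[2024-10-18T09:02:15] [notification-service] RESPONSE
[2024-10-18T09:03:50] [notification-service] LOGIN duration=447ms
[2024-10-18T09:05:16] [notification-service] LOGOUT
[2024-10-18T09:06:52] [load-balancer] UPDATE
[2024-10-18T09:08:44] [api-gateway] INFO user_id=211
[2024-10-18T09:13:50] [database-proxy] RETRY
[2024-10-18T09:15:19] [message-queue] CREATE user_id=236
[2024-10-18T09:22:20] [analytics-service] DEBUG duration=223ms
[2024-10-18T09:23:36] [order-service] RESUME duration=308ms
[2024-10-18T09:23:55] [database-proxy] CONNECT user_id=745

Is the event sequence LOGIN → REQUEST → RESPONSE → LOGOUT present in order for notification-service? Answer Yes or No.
No

To verify sequence order:

1. Find all events in sequence LOGIN → REQUEST → RESPONSE → LOGOUT for notification-service
2. Extract their timestamps
3. Check if timestamps are in ascending order
4. Result: No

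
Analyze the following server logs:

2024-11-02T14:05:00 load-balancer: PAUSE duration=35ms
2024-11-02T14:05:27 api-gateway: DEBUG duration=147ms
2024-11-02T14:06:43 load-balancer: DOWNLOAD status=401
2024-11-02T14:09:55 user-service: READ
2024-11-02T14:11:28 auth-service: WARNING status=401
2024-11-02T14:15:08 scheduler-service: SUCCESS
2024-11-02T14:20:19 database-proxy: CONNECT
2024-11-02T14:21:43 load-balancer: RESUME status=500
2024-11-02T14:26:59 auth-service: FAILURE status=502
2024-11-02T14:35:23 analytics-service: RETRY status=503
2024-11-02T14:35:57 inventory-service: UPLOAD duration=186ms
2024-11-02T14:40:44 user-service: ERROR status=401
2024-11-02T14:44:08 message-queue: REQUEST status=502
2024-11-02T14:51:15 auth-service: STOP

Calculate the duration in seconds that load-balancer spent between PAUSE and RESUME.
1003

To calculate state duration:

1. Find PAUSE event for load-balancer: 2024-11-02T14:05:00
2. Find RESUME event for load-balancer: 2024-11-02T14:21:43
3. Calculate duration: 2024-11-02T14:21:43 - 2024-11-02T14:05:00 = 1003 seconds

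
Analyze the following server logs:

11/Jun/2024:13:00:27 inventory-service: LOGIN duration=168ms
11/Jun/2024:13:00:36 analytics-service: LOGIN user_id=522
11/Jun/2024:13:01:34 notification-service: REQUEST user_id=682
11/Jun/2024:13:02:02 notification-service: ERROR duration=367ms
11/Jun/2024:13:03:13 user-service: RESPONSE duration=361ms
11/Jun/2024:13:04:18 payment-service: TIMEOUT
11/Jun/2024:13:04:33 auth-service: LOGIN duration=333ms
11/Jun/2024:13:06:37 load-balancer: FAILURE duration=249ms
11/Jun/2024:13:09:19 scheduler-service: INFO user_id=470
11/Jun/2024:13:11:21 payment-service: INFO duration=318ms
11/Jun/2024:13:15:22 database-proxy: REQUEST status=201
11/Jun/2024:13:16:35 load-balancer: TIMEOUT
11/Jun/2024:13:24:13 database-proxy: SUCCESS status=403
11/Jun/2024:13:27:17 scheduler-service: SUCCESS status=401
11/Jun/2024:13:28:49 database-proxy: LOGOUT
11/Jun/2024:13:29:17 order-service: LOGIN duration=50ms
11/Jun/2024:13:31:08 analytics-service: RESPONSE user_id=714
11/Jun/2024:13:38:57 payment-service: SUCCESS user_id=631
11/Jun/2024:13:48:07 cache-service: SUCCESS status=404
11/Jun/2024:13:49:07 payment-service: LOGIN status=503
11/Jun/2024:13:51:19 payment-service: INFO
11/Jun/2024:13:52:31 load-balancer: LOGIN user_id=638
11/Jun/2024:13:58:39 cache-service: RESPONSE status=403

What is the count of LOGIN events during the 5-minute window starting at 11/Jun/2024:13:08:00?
0

To count events in the time window:

1. Window boundaries: 11/Jun/2024:13:08:00 to 11/Jun/2024:13:13:00
2. Filter for LOGIN events within this window
3. Count matching events: 0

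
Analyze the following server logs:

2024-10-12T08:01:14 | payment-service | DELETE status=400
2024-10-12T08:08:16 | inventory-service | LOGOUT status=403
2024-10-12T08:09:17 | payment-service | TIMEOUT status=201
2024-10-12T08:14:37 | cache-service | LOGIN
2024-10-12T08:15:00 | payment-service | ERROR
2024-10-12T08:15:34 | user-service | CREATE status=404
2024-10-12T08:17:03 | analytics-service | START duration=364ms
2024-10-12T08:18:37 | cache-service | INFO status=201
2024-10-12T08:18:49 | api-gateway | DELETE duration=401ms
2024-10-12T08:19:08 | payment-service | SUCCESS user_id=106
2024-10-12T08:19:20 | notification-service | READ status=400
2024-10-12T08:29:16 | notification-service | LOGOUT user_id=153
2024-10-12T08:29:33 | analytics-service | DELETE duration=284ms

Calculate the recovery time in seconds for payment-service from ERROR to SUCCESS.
248

To calculate recovery time:

1. Find ERROR event for payment-service: 2024-10-12T08:15:00
2. Find next SUCCESS event for payment-service: 2024-10-12T08:19:08
3. Recovery time: 2024-10-12T08:19:08 - 2024-10-12T08:15:00 = 248 seconds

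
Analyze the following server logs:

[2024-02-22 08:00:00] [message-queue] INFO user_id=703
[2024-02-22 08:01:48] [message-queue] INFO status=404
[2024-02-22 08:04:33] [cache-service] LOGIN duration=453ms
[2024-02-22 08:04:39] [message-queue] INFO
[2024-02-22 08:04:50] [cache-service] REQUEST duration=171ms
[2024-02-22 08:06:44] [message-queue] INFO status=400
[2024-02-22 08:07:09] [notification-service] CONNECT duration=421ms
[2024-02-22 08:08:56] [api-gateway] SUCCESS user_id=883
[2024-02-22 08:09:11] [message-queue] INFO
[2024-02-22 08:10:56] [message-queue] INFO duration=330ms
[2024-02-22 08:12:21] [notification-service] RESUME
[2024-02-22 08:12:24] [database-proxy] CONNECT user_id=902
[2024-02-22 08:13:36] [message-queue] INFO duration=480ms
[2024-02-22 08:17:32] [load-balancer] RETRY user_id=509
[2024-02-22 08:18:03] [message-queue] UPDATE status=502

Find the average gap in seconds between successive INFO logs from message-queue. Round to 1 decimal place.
136.0

To calculate average interval:

1. Find all INFO events for message-queue in order
2. Calculate time gaps between consecutive events
3. Compute mean of gaps: 816 / 6 = 136.0 seconds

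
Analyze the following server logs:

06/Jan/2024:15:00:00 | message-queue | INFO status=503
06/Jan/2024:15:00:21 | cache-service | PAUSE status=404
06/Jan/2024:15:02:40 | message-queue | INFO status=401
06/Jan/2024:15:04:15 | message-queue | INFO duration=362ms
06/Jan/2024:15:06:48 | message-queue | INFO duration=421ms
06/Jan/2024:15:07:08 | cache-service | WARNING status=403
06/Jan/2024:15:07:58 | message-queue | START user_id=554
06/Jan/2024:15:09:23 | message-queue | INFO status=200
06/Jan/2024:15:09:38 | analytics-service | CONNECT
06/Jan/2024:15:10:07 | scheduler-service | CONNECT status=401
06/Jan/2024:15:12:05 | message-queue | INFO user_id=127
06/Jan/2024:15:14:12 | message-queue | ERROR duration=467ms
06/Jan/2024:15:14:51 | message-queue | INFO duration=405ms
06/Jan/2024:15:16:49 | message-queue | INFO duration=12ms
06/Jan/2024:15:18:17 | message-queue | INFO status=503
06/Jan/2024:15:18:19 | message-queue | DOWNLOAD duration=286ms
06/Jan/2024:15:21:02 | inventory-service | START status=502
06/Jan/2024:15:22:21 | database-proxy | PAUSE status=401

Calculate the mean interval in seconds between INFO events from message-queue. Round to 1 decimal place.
137.1

To calculate average interval:

1. Find all INFO events for message-queue in order
2. Calculate time gaps between consecutive events
3. Compute mean of gaps: 1097 / 8 = 137.1 seconds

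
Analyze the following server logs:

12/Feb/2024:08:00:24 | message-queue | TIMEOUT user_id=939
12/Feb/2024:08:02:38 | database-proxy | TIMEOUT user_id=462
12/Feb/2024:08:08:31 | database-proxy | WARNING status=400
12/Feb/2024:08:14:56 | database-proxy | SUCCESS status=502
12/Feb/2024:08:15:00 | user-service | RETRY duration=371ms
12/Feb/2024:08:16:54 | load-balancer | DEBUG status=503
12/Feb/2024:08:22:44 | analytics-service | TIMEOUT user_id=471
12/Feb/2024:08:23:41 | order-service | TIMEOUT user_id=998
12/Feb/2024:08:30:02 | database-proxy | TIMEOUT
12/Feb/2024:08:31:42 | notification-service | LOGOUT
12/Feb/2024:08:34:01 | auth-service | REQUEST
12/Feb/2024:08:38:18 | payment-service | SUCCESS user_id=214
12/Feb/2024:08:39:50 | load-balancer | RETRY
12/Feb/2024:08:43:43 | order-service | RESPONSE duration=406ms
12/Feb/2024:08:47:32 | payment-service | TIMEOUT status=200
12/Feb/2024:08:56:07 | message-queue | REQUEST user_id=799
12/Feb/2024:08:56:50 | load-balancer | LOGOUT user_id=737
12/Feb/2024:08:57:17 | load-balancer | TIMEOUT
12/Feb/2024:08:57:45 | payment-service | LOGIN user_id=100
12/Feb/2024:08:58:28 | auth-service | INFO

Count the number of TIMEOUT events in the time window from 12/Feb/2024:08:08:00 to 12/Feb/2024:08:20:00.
0

To count events in the time window:

1. Window boundaries: 12/Feb/2024:08:08:00 to 12/Feb/2024:08:20:00
2. Filter for TIMEOUT events within this window
3. Count matching events: 0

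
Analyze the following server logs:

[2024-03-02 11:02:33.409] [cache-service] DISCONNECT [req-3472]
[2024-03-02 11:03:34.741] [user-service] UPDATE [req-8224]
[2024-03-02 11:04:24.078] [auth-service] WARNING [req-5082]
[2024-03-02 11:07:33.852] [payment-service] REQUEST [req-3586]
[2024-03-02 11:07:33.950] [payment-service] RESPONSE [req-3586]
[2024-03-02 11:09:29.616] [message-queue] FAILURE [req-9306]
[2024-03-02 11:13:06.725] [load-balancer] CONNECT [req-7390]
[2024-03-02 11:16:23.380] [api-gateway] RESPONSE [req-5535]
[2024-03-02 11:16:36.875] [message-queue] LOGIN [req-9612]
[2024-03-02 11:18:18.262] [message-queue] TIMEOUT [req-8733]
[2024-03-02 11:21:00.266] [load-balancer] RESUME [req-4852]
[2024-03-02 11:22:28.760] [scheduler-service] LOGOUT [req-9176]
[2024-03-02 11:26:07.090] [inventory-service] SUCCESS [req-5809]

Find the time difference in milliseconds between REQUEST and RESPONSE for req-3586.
98

To calculate latency:

1. Find REQUEST with id req-3586: 2024-03-02 11:07:33.852
2. Find RESPONSE with id req-3586: 2024-03-02 11:07:33.950
3. Latency: 2024-03-02 11:07:33.950 - 2024-03-02 11:07:33.852 = 98ms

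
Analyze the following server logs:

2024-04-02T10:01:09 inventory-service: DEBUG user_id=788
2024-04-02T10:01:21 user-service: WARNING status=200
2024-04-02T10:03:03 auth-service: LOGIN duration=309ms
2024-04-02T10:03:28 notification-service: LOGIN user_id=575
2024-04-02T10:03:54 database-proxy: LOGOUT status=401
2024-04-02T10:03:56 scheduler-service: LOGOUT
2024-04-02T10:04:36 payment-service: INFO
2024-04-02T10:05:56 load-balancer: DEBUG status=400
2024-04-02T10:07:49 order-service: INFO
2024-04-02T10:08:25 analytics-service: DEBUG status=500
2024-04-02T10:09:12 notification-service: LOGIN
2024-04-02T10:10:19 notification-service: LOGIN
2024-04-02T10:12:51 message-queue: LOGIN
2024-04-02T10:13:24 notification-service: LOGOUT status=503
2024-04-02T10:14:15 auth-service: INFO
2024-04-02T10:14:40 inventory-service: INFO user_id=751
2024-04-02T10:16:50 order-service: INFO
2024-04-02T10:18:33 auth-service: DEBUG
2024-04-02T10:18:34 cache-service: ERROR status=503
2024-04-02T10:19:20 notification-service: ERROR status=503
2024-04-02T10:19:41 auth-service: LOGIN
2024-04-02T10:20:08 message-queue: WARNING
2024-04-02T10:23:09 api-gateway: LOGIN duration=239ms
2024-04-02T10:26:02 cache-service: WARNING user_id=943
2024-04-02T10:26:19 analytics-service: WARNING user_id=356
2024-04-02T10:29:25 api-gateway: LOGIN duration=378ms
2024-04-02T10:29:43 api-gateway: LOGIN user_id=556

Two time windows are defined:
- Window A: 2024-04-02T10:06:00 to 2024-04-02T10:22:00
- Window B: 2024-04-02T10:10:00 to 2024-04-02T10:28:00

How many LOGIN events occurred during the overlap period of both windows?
3

To find overlap events:

1. Window A: 2024-04-02T10:06:00 to 2024-04-02T10:22:00
2. Window B: 2024-04-02T10:10:00 to 2024-04-02T10:28:00
3. Overlap period: 2024-04-02T10:10:00 to 2024-04-02T10:22:00
4. Count LOGIN events in overlap: 3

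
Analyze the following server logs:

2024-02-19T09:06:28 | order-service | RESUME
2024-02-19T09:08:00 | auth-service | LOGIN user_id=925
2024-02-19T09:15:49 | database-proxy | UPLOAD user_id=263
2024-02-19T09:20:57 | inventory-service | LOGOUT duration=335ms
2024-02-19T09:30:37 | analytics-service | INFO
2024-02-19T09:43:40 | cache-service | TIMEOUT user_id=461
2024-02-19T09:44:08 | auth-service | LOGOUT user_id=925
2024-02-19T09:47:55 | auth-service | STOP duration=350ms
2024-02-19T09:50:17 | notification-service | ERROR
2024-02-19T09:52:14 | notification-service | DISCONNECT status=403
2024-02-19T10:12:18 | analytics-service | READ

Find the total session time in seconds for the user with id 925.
2168

To calculate session duration:

1. Find LOGIN event for user_id=925: 2024-02-19T09:08:00
2. Find LOGOUT event for user_id=925: 2024-02-19T09:44:08
3. Session duration: 2024-02-19T09:44:08 - 2024-02-19T09:08:00 = 2168 seconds (36 minutes)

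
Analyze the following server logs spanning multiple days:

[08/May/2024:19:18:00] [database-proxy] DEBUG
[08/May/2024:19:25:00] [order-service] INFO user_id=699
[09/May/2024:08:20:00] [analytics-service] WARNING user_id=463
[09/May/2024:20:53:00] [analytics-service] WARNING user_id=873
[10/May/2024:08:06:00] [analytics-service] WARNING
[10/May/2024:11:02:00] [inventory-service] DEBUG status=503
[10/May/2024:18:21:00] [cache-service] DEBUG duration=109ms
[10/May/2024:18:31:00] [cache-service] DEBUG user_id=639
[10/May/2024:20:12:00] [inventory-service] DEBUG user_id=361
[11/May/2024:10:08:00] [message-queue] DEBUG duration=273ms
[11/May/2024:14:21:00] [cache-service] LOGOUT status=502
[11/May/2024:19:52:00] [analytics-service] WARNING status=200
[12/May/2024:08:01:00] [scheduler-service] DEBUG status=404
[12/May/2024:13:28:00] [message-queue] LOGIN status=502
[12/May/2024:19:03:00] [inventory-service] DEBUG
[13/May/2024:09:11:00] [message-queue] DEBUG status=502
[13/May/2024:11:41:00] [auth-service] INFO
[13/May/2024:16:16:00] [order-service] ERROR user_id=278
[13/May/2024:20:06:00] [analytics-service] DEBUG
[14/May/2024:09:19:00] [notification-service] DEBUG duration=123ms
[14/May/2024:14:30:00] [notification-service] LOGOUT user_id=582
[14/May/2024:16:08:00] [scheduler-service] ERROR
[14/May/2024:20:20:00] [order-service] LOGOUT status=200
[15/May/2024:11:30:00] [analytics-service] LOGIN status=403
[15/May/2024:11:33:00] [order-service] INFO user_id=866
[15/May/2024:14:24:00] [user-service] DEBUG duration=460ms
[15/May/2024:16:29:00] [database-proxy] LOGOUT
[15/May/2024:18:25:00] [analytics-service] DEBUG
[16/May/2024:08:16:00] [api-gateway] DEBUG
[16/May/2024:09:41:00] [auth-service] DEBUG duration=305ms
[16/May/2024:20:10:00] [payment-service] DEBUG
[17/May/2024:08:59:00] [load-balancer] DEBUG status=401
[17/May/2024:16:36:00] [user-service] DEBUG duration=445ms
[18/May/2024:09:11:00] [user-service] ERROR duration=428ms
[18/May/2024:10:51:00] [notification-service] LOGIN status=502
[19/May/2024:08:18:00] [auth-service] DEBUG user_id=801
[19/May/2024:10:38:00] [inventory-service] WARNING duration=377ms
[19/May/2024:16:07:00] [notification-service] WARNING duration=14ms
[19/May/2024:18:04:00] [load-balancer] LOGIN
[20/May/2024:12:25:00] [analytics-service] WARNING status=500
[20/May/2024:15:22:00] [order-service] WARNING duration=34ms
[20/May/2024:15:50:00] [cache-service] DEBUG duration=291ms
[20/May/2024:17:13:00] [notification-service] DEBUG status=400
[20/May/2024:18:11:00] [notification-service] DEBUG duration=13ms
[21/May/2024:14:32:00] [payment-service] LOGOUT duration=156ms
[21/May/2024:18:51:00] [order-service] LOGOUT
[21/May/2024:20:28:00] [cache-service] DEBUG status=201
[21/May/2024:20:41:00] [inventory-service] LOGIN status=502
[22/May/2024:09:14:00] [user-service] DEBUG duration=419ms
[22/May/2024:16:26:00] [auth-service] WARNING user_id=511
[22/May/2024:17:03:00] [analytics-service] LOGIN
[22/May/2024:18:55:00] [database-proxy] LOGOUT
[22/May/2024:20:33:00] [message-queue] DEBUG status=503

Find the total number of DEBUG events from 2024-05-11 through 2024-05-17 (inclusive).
13

To filter by date range:

1. Date range: 2024-05-11 through 2024-05-17, both dates inclusive
2. Filter for DEBUG events whose date falls in this range
3. Count matching events: 13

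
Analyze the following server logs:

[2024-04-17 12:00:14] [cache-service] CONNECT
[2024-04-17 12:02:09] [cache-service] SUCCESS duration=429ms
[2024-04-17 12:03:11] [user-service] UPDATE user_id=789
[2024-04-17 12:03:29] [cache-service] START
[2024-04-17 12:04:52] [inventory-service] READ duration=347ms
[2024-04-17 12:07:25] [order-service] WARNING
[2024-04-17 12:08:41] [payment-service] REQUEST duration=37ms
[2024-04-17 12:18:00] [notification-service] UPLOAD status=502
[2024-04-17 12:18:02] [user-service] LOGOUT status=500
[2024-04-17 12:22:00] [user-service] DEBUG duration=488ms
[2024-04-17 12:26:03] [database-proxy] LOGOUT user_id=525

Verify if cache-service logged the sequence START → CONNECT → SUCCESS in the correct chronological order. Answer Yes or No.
No

To verify sequence order:

1. Find all events in sequence START → CONNECT → SUCCESS for cache-service
2. Extract their timestamps
3. Check if timestamps are in ascending order
4. Result: No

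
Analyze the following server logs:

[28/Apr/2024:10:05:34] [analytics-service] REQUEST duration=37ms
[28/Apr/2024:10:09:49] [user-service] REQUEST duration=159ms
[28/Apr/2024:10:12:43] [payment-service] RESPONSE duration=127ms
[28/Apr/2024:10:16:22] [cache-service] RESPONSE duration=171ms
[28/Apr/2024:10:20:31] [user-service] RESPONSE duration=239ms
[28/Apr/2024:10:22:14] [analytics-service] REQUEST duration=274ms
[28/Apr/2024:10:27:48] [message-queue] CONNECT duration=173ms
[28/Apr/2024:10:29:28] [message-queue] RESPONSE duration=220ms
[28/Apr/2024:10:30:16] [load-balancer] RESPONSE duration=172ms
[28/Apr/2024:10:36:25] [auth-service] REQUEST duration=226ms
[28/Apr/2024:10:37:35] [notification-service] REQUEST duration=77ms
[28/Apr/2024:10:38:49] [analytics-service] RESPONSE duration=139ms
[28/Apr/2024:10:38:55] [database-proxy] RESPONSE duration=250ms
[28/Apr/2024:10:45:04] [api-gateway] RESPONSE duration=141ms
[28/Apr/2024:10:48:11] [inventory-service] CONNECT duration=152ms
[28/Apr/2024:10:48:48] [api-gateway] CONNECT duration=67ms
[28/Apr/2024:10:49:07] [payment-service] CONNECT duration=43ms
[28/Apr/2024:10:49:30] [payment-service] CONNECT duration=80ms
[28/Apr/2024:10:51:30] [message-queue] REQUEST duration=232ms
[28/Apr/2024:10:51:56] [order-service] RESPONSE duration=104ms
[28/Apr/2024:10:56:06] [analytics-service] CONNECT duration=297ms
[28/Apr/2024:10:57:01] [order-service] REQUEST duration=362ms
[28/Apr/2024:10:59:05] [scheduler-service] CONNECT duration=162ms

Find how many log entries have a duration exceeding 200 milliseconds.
8

To count timeouts:

1. Threshold: 200ms
2. Extract duration from each log entry
3. Count entries where duration > 200
4. Timeout count: 8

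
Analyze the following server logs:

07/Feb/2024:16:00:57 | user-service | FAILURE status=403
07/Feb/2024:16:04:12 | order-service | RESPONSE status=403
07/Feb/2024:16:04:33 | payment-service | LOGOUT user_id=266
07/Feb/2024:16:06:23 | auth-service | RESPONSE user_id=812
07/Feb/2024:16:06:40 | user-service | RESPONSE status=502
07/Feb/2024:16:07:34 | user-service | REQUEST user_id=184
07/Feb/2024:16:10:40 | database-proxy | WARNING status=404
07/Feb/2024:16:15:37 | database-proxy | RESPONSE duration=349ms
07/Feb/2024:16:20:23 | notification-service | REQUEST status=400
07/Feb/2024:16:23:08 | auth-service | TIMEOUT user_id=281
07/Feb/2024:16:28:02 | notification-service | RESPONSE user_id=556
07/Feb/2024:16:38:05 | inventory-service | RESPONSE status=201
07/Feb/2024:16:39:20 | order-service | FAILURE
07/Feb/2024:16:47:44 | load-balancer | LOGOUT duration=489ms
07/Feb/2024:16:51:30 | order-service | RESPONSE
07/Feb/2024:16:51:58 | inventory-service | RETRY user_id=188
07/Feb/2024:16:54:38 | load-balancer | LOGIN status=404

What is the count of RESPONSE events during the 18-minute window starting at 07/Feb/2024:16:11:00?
2

To count events in the time window:

1. Window boundaries: 07/Feb/2024:16:11:00 to 07/Feb/2024:16:29:00
2. Filter for RESPONSE events within this window
3. Count matching events: 2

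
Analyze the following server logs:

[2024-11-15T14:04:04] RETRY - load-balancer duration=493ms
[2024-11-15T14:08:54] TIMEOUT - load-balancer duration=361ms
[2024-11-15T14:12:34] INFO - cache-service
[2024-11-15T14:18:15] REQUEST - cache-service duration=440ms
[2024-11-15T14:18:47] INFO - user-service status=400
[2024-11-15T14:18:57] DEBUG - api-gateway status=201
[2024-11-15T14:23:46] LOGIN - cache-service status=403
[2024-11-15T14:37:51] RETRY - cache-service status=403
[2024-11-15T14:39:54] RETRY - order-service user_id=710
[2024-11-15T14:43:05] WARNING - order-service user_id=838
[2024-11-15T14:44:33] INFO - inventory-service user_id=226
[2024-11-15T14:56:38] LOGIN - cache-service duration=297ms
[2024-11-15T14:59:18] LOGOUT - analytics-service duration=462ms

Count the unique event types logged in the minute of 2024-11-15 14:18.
3

To count unique event types:

1. Filter events in the minute starting at 2024-11-15 14:18
2. Extract event types from matching entries
3. Count unique types: 3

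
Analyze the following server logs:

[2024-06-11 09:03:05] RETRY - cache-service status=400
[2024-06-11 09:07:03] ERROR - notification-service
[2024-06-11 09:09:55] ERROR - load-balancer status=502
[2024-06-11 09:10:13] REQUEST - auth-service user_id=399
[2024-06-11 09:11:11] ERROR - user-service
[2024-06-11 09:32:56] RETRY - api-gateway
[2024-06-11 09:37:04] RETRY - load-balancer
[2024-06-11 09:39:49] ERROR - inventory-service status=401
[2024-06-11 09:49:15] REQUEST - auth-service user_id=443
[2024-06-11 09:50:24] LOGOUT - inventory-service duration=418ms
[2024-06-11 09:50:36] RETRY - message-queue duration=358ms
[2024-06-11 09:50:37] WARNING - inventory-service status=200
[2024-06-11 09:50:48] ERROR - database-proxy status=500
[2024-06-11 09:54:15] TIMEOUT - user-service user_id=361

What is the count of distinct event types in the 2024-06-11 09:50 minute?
4

To count unique event types:

1. Filter events in the minute starting at 2024-06-11 09:50
2. Extract event types from matching entries
3. Count unique types: 4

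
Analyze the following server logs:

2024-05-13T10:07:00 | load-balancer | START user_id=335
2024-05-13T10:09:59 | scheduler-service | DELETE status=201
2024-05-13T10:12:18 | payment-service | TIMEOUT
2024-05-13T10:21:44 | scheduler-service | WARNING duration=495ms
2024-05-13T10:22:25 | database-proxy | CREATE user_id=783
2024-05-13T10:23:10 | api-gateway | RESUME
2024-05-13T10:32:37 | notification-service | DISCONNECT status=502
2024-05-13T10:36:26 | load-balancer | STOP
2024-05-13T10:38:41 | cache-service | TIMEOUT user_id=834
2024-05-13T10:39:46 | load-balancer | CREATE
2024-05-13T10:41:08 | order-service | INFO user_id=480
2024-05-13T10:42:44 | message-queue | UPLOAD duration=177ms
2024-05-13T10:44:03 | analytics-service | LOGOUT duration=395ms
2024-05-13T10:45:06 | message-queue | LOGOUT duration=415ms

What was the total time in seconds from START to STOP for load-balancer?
1766

To calculate state duration:

1. Find START event for load-balancer: 2024-05-13T10:07:00
2. Find STOP event for load-balancer: 2024-05-13T10:36:26
3. Calculate duration: 2024-05-13T10:36:26 - 2024-05-13T10:07:00 = 1766 seconds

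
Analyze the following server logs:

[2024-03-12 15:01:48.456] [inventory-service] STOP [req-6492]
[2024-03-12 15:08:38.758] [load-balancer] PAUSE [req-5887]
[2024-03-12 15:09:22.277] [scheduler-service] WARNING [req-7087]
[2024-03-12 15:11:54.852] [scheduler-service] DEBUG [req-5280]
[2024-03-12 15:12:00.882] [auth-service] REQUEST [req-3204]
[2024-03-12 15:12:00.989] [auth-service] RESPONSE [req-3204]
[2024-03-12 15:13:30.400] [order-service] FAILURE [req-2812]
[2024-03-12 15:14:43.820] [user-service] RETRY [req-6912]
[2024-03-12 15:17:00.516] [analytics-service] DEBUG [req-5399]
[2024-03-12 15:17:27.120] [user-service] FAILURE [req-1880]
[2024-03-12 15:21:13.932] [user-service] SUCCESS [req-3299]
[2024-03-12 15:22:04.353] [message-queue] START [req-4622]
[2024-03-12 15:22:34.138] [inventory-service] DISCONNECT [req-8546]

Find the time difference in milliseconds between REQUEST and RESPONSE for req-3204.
107

To calculate latency:

1. Find REQUEST with id req-3204: 2024-03-12 15:12:00.882
2. Find RESPONSE with id req-3204: 2024-03-12 15:12:00.989
3. Latency: 2024-03-12 15:12:00.989 - 2024-03-12 15:12:00.882 = 107ms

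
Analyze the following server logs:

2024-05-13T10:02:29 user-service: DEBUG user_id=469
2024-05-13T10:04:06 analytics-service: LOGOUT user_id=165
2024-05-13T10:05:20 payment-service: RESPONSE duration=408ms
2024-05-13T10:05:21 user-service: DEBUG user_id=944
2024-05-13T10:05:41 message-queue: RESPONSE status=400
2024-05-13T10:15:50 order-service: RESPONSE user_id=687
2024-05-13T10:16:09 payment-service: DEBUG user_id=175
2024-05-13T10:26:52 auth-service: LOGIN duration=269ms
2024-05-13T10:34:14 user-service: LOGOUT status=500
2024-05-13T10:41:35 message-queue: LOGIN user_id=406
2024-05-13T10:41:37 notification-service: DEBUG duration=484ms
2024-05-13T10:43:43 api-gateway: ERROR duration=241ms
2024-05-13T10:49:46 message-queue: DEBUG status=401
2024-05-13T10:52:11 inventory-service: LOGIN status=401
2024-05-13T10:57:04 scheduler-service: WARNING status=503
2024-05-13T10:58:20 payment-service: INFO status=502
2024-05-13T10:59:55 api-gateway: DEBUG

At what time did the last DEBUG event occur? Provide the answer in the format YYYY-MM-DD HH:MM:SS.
2024-05-13 10:59:55

To find the last event:

1. Filter for all DEBUG events
2. Sort by timestamp
3. Select the last one
4. Timestamp: 2024-05-13 10:59:55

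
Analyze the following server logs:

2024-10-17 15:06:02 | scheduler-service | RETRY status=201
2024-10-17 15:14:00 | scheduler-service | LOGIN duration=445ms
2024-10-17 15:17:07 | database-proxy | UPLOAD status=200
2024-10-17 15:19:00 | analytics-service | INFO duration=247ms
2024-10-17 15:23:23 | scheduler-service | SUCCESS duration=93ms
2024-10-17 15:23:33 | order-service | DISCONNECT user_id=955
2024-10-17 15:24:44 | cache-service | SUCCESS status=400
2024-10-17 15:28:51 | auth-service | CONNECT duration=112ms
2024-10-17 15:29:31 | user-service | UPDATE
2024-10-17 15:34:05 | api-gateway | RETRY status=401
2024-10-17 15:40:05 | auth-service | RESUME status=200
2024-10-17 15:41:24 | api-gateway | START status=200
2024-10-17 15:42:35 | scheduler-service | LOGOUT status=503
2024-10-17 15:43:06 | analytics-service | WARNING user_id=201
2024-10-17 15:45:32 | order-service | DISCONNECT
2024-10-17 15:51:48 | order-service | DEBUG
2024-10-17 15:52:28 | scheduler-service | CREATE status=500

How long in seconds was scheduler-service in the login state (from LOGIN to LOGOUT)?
1715

To calculate state duration:

1. Find LOGIN event for scheduler-service: 2024-10-17 15:14:00
2. Find LOGOUT event for scheduler-service: 2024-10-17 15:42:35
3. Calculate duration: 2024-10-17 15:42:35 - 2024-10-17 15:14:00 = 1715 seconds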